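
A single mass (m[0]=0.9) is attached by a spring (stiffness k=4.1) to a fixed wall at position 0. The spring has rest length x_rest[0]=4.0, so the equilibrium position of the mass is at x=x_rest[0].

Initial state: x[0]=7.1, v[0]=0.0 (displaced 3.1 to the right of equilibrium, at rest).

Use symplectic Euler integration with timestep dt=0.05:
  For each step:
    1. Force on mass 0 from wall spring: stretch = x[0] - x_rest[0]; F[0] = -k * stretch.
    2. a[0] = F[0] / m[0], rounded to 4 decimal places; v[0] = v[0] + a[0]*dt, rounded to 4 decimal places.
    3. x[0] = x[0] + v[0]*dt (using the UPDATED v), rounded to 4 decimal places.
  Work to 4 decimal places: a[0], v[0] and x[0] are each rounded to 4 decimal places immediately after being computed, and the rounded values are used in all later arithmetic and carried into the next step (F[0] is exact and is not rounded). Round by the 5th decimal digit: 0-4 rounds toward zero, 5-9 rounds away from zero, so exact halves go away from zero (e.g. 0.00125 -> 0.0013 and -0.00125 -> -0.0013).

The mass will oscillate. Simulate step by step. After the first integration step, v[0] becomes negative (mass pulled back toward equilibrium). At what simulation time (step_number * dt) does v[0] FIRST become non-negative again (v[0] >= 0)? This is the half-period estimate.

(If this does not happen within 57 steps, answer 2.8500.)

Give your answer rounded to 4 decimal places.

Answer: 1.5000

Derivation:
Step 0: x=[7.1000] v=[0.0000]
Step 1: x=[7.0647] v=[-0.7061]
Step 2: x=[6.9945] v=[-1.4042]
Step 3: x=[6.8902] v=[-2.0863]
Step 4: x=[6.7530] v=[-2.7446]
Step 5: x=[6.5844] v=[-3.3717]
Step 6: x=[6.3864] v=[-3.9604]
Step 7: x=[6.1612] v=[-4.5040]
Step 8: x=[5.9114] v=[-4.9963]
Step 9: x=[5.6398] v=[-5.4317]
Step 10: x=[5.3495] v=[-5.8052]
Step 11: x=[5.0439] v=[-6.1126]
Step 12: x=[4.7264] v=[-6.3504]
Step 13: x=[4.4006] v=[-6.5159]
Step 14: x=[4.0702] v=[-6.6072]
Step 15: x=[3.7390] v=[-6.6232]
Step 16: x=[3.4108] v=[-6.5638]
Step 17: x=[3.0893] v=[-6.4296]
Step 18: x=[2.7782] v=[-6.2222]
Step 19: x=[2.4810] v=[-5.9439]
Step 20: x=[2.2011] v=[-5.5979]
Step 21: x=[1.9417] v=[-5.1882]
Step 22: x=[1.7057] v=[-4.7194]
Step 23: x=[1.4959] v=[-4.1968]
Step 24: x=[1.3146] v=[-3.6264]
Step 25: x=[1.1639] v=[-3.0147]
Step 26: x=[1.0455] v=[-2.3687]
Step 27: x=[0.9607] v=[-1.6957]
Step 28: x=[0.9105] v=[-1.0034]
Step 29: x=[0.8955] v=[-0.2997]
Step 30: x=[0.9159] v=[0.4074]
First v>=0 after going negative at step 30, time=1.5000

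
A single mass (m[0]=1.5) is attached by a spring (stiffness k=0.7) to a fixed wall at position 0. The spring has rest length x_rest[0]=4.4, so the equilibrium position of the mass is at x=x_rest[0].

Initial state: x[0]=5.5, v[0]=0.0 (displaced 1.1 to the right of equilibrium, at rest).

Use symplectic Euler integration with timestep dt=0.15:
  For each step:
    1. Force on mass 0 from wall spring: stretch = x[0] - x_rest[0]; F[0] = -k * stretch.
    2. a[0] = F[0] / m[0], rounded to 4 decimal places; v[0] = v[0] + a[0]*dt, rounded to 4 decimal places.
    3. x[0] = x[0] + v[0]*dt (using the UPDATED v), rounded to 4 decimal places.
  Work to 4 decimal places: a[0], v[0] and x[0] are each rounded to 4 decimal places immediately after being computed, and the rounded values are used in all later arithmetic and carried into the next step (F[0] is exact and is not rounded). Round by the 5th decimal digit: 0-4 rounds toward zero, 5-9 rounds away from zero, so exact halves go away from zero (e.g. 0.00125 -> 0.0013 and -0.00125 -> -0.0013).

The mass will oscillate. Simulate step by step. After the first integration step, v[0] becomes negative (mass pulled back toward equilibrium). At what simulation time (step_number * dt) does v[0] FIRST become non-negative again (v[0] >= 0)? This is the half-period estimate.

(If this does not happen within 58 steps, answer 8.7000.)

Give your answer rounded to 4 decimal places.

Step 0: x=[5.5000] v=[0.0000]
Step 1: x=[5.4885] v=[-0.0770]
Step 2: x=[5.4655] v=[-0.1532]
Step 3: x=[5.4313] v=[-0.2278]
Step 4: x=[5.3863] v=[-0.3000]
Step 5: x=[5.3310] v=[-0.3690]
Step 6: x=[5.2659] v=[-0.4342]
Step 7: x=[5.1917] v=[-0.4948]
Step 8: x=[5.1092] v=[-0.5502]
Step 9: x=[5.0192] v=[-0.5999]
Step 10: x=[4.9227] v=[-0.6433]
Step 11: x=[4.8207] v=[-0.6799]
Step 12: x=[4.7143] v=[-0.7093]
Step 13: x=[4.6046] v=[-0.7313]
Step 14: x=[4.4928] v=[-0.7456]
Step 15: x=[4.3800] v=[-0.7521]
Step 16: x=[4.2674] v=[-0.7507]
Step 17: x=[4.1562] v=[-0.7414]
Step 18: x=[4.0476] v=[-0.7243]
Step 19: x=[3.9427] v=[-0.6996]
Step 20: x=[3.8426] v=[-0.6676]
Step 21: x=[3.7483] v=[-0.6286]
Step 22: x=[3.6609] v=[-0.5830]
Step 23: x=[3.5812] v=[-0.5313]
Step 24: x=[3.5101] v=[-0.4740]
Step 25: x=[3.4483] v=[-0.4117]
Step 26: x=[3.3965] v=[-0.3451]
Step 27: x=[3.3553] v=[-0.2749]
Step 28: x=[3.3250] v=[-0.2018]
Step 29: x=[3.3060] v=[-0.1265]
Step 30: x=[3.2985] v=[-0.0499]
Step 31: x=[3.3026] v=[0.0272]
First v>=0 after going negative at step 31, time=4.6500

Answer: 4.6500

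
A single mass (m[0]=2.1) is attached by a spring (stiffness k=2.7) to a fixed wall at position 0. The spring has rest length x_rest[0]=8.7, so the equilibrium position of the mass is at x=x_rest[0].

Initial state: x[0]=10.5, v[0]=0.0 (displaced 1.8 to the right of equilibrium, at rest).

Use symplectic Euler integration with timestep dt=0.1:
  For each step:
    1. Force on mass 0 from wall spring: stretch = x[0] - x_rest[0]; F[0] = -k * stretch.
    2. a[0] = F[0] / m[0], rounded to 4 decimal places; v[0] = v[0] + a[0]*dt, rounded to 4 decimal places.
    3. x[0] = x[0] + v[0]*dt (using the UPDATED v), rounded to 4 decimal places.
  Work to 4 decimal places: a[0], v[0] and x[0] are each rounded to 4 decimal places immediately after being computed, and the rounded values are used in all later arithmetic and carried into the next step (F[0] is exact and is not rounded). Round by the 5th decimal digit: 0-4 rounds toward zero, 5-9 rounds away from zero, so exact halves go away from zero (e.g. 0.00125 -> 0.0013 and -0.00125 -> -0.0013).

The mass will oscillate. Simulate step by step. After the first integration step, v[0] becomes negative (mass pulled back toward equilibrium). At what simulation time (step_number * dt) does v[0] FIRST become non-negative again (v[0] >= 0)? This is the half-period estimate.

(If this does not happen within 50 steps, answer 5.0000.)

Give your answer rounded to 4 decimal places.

Answer: 2.8000

Derivation:
Step 0: x=[10.5000] v=[0.0000]
Step 1: x=[10.4769] v=[-0.2314]
Step 2: x=[10.4309] v=[-0.4599]
Step 3: x=[10.3627] v=[-0.6824]
Step 4: x=[10.2731] v=[-0.8962]
Step 5: x=[10.1633] v=[-1.0985]
Step 6: x=[10.0346] v=[-1.2866]
Step 7: x=[9.8888] v=[-1.4582]
Step 8: x=[9.7277] v=[-1.6111]
Step 9: x=[9.5534] v=[-1.7432]
Step 10: x=[9.3681] v=[-1.8529]
Step 11: x=[9.1742] v=[-1.9388]
Step 12: x=[8.9742] v=[-1.9998]
Step 13: x=[8.7707] v=[-2.0351]
Step 14: x=[8.5663] v=[-2.0442]
Step 15: x=[8.3636] v=[-2.0270]
Step 16: x=[8.1652] v=[-1.9838]
Step 17: x=[7.9737] v=[-1.9150]
Step 18: x=[7.7915] v=[-1.8216]
Step 19: x=[7.6210] v=[-1.7048]
Step 20: x=[7.4644] v=[-1.5661]
Step 21: x=[7.3237] v=[-1.4072]
Step 22: x=[7.2007] v=[-1.2303]
Step 23: x=[7.0970] v=[-1.0375]
Step 24: x=[7.0139] v=[-0.8314]
Step 25: x=[6.9524] v=[-0.6146]
Step 26: x=[6.9134] v=[-0.3899]
Step 27: x=[6.8974] v=[-0.1602]
Step 28: x=[6.9046] v=[0.0716]
First v>=0 after going negative at step 28, time=2.8000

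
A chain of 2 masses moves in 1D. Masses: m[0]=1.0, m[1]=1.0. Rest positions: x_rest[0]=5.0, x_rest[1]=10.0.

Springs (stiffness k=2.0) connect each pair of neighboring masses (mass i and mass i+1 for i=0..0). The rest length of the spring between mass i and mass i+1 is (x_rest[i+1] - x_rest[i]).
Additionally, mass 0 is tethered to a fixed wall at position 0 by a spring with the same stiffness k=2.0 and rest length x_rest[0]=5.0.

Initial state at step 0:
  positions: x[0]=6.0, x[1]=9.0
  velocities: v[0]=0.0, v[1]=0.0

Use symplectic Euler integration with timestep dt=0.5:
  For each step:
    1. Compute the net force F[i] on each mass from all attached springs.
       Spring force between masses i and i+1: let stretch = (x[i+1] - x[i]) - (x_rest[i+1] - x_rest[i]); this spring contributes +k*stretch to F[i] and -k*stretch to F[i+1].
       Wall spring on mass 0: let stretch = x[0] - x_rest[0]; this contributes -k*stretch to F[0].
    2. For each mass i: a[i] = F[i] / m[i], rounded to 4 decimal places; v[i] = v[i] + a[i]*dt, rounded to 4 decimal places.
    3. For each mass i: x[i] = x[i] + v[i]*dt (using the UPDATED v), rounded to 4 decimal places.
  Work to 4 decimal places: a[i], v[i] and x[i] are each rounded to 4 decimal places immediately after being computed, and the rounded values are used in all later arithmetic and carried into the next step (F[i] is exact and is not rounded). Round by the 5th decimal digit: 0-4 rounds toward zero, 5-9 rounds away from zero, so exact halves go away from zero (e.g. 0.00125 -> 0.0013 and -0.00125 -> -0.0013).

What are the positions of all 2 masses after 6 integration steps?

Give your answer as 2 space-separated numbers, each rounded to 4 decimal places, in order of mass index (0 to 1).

Answer: 5.0782 10.3282

Derivation:
Step 0: x=[6.0000 9.0000] v=[0.0000 0.0000]
Step 1: x=[4.5000 10.0000] v=[-3.0000 2.0000]
Step 2: x=[3.5000 10.7500] v=[-2.0000 1.5000]
Step 3: x=[4.3750 10.3750] v=[1.7500 -0.7500]
Step 4: x=[6.0625 9.5000] v=[3.3750 -1.7500]
Step 5: x=[6.4375 9.4063] v=[0.7500 -0.1875]
Step 6: x=[5.0782 10.3282] v=[-2.7187 1.8437]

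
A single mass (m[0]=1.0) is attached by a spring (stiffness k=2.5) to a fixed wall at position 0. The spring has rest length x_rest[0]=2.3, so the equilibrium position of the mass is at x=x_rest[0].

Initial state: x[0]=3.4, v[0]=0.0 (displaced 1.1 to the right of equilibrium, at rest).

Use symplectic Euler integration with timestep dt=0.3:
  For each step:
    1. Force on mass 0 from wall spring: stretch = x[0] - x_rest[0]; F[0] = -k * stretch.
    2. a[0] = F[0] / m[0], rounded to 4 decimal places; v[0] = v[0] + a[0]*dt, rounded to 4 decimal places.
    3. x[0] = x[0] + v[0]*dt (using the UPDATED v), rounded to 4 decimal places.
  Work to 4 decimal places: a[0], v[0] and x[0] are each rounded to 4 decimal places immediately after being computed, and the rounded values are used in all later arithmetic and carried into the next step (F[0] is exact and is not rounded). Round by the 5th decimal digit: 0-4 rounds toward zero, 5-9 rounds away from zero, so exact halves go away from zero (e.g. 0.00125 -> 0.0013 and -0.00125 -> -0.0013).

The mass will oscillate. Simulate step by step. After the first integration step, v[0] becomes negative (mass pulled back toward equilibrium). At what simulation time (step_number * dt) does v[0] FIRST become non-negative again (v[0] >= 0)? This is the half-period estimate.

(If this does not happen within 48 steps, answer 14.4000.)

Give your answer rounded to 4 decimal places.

Step 0: x=[3.4000] v=[0.0000]
Step 1: x=[3.1525] v=[-0.8250]
Step 2: x=[2.7132] v=[-1.4644]
Step 3: x=[2.1809] v=[-1.7743]
Step 4: x=[1.6754] v=[-1.6850]
Step 5: x=[1.3104] v=[-1.2166]
Step 6: x=[1.1681] v=[-0.4744]
Step 7: x=[1.2805] v=[0.3745]
First v>=0 after going negative at step 7, time=2.1000

Answer: 2.1000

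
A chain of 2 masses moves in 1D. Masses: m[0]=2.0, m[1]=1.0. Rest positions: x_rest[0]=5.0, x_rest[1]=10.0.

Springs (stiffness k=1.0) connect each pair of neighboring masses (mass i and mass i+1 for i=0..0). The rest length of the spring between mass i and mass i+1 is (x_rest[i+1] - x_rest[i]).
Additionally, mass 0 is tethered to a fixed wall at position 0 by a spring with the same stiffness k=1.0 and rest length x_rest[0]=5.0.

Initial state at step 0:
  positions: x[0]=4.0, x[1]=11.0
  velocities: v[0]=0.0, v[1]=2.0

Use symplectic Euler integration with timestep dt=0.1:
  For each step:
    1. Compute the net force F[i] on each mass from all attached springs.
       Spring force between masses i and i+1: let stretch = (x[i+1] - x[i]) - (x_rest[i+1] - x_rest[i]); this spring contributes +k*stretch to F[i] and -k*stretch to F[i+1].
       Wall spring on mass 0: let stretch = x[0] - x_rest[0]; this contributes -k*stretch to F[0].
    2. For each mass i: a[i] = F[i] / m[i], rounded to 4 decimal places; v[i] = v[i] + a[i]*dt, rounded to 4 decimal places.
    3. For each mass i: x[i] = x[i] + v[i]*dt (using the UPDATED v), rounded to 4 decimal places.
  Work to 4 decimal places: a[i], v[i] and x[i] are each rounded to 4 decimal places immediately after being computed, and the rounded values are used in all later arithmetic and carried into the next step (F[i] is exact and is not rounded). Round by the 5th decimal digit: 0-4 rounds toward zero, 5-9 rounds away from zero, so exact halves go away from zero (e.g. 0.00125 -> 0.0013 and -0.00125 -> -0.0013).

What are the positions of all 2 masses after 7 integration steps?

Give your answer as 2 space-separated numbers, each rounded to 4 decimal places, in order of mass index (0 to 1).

Answer: 4.4430 11.7746

Derivation:
Step 0: x=[4.0000 11.0000] v=[0.0000 2.0000]
Step 1: x=[4.0150 11.1800] v=[0.1500 1.8000]
Step 2: x=[4.0458 11.3384] v=[0.3075 1.5835]
Step 3: x=[4.0928 11.4738] v=[0.4698 1.3542]
Step 4: x=[4.1562 11.5854] v=[0.6342 1.1161]
Step 5: x=[4.2360 11.6727] v=[0.7979 0.8732]
Step 6: x=[4.3318 11.7357] v=[0.9579 0.6295]
Step 7: x=[4.4430 11.7746] v=[1.1115 0.3891]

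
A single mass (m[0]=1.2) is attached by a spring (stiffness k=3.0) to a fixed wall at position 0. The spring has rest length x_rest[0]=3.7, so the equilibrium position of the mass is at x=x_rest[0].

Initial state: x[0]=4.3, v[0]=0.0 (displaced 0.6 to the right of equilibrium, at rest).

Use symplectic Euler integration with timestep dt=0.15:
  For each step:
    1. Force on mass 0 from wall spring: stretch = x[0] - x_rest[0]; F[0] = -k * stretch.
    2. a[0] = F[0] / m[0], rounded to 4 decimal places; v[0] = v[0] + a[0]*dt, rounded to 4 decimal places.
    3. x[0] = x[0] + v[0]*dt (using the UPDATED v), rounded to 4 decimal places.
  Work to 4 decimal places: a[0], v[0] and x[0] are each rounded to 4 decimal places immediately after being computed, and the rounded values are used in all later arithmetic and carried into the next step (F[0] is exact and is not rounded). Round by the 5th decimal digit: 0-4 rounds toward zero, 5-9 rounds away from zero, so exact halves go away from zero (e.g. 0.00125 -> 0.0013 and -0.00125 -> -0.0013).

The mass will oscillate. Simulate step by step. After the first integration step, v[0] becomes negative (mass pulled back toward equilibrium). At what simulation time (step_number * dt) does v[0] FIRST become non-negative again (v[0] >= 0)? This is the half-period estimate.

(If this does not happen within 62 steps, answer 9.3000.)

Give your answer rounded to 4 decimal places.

Step 0: x=[4.3000] v=[0.0000]
Step 1: x=[4.2663] v=[-0.2250]
Step 2: x=[4.2007] v=[-0.4374]
Step 3: x=[4.1069] v=[-0.6252]
Step 4: x=[3.9902] v=[-0.7778]
Step 5: x=[3.8572] v=[-0.8866]
Step 6: x=[3.7154] v=[-0.9456]
Step 7: x=[3.5727] v=[-0.9514]
Step 8: x=[3.4371] v=[-0.9037]
Step 9: x=[3.3163] v=[-0.8051]
Step 10: x=[3.2171] v=[-0.6612]
Step 11: x=[3.1451] v=[-0.4801]
Step 12: x=[3.1043] v=[-0.2720]
Step 13: x=[3.0970] v=[-0.0486]
Step 14: x=[3.1236] v=[0.1775]
First v>=0 after going negative at step 14, time=2.1000

Answer: 2.1000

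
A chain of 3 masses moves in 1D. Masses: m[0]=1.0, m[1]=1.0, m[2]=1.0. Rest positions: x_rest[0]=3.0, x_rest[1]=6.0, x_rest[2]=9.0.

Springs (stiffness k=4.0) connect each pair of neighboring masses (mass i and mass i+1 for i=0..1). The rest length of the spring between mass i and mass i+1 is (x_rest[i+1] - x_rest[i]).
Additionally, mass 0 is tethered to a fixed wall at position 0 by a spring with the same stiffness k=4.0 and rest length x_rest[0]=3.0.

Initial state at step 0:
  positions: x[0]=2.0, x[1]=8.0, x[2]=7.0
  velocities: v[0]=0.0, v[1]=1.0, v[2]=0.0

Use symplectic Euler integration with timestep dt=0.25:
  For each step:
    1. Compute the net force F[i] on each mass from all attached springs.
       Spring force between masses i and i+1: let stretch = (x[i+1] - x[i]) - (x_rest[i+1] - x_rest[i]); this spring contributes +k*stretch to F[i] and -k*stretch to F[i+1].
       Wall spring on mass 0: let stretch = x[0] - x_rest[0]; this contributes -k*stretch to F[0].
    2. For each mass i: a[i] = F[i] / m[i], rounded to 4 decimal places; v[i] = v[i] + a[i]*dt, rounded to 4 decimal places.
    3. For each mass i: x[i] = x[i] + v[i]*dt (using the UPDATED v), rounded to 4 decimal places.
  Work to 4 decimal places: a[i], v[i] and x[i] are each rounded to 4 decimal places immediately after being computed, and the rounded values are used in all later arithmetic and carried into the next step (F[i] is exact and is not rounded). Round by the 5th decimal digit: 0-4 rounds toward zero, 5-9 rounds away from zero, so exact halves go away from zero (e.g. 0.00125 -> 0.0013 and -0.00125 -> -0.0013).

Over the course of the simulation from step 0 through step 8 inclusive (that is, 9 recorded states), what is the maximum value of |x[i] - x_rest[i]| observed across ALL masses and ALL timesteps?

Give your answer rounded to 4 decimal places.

Step 0: x=[2.0000 8.0000 7.0000] v=[0.0000 1.0000 0.0000]
Step 1: x=[3.0000 6.5000 8.0000] v=[4.0000 -6.0000 4.0000]
Step 2: x=[4.1250 4.5000 9.3750] v=[4.5000 -8.0000 5.5000]
Step 3: x=[4.3125 3.6250 10.2813] v=[0.7500 -3.5000 3.6250]
Step 4: x=[3.2500 4.5860 10.2735] v=[-4.2500 3.8438 -0.0313]
Step 5: x=[1.7090 6.6348 9.5938] v=[-6.1640 8.1953 -2.7188]
Step 6: x=[0.9722 8.1919 8.9244] v=[-2.9472 6.2285 -2.6778]
Step 7: x=[1.7973 8.1272 8.8218] v=[3.3003 -0.2587 -0.4103]
Step 8: x=[3.7555 6.6537 9.2956] v=[7.8329 -5.8940 1.8951]
Max displacement = 2.3750

Answer: 2.3750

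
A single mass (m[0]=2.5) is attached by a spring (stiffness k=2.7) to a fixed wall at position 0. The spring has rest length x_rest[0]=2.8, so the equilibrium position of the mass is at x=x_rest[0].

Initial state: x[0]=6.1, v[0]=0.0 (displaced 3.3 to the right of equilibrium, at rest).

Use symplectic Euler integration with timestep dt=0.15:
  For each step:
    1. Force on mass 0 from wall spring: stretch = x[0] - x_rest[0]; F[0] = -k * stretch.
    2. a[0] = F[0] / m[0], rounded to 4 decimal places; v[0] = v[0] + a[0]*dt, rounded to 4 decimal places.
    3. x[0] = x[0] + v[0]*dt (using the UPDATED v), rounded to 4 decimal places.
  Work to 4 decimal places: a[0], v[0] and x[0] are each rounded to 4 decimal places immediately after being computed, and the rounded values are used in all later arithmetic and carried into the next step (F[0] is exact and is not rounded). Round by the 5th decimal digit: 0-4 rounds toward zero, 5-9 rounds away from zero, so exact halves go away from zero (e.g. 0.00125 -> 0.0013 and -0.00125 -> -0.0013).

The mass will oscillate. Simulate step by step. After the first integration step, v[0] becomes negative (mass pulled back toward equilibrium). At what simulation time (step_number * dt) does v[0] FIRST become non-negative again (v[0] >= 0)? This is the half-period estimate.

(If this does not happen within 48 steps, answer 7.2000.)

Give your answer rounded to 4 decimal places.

Answer: 3.1500

Derivation:
Step 0: x=[6.1000] v=[0.0000]
Step 1: x=[6.0198] v=[-0.5346]
Step 2: x=[5.8614] v=[-1.0562]
Step 3: x=[5.6286] v=[-1.5521]
Step 4: x=[5.3271] v=[-2.0103]
Step 5: x=[4.9641] v=[-2.4197]
Step 6: x=[4.5486] v=[-2.7703]
Step 7: x=[4.0906] v=[-3.0536]
Step 8: x=[3.6012] v=[-3.2627]
Step 9: x=[3.0923] v=[-3.3925]
Step 10: x=[2.5763] v=[-3.4399]
Step 11: x=[2.0657] v=[-3.4037]
Step 12: x=[1.5730] v=[-3.2848]
Step 13: x=[1.1101] v=[-3.0860]
Step 14: x=[0.6883] v=[-2.8122]
Step 15: x=[0.3178] v=[-2.4701]
Step 16: x=[0.0076] v=[-2.0680]
Step 17: x=[-0.2347] v=[-1.6156]
Step 18: x=[-0.4033] v=[-1.1240]
Step 19: x=[-0.4941] v=[-0.6051]
Step 20: x=[-0.5048] v=[-0.0715]
Step 21: x=[-0.4352] v=[0.4639]
First v>=0 after going negative at step 21, time=3.1500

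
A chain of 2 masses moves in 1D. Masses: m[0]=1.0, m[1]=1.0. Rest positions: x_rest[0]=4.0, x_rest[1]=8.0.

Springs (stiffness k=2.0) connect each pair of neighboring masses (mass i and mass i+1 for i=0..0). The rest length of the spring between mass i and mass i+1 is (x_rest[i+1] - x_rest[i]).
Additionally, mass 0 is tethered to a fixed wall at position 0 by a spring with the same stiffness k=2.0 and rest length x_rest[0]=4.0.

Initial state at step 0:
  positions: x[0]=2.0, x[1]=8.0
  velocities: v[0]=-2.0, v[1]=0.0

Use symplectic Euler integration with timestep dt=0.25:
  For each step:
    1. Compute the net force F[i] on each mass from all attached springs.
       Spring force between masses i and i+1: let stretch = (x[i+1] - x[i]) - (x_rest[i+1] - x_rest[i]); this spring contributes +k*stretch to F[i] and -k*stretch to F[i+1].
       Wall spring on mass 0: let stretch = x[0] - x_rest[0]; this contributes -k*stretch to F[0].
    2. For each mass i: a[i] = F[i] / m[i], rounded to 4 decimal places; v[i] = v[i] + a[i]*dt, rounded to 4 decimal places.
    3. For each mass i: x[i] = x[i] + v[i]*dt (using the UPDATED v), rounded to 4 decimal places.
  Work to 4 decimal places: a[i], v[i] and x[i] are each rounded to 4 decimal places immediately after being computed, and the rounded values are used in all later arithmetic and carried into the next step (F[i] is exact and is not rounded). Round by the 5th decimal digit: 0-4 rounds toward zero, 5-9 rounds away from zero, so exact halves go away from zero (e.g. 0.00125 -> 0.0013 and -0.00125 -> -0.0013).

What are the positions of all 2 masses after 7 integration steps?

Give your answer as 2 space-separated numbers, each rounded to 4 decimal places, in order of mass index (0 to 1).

Step 0: x=[2.0000 8.0000] v=[-2.0000 0.0000]
Step 1: x=[2.0000 7.7500] v=[0.0000 -1.0000]
Step 2: x=[2.4688 7.2813] v=[1.8750 -1.8750]
Step 3: x=[3.2305 6.7110] v=[3.0469 -2.2813]
Step 4: x=[4.0235 6.2056] v=[3.1719 -2.0216]
Step 5: x=[4.5863 5.9274] v=[2.2512 -1.1127]
Step 6: x=[4.7435 5.9816] v=[0.6286 0.2168]
Step 7: x=[4.4625 6.3811] v=[-1.1241 1.5978]

Answer: 4.4625 6.3811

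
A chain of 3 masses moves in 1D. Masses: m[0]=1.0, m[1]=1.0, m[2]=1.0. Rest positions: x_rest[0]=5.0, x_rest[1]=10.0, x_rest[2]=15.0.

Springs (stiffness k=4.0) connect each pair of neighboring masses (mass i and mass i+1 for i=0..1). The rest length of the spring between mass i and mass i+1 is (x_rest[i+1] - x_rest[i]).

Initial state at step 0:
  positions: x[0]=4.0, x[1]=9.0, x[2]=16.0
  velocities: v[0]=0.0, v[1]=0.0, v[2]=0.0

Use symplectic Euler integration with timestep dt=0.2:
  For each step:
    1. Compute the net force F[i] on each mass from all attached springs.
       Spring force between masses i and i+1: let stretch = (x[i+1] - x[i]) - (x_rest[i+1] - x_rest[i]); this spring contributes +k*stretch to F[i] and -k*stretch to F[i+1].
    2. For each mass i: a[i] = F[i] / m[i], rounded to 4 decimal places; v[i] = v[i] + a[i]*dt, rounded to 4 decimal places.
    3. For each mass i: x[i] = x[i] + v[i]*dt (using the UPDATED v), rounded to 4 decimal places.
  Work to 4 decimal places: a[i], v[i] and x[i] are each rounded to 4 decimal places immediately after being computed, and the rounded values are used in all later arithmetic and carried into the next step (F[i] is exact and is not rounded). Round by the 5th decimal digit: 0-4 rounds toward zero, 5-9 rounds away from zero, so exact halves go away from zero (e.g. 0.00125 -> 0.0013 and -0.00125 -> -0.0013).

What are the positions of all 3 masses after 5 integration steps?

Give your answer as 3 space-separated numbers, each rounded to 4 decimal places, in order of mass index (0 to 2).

Step 0: x=[4.0000 9.0000 16.0000] v=[0.0000 0.0000 0.0000]
Step 1: x=[4.0000 9.3200 15.6800] v=[0.0000 1.6000 -1.6000]
Step 2: x=[4.0512 9.8064 15.1424] v=[0.2560 2.4320 -2.6880]
Step 3: x=[4.2232 10.2257 14.5510] v=[0.8602 2.0966 -2.9568]
Step 4: x=[4.5556 10.3767 14.0676] v=[1.6622 0.7548 -2.4170]
Step 5: x=[5.0194 10.1868 13.7937] v=[2.3191 -0.9494 -1.3697]

Answer: 5.0194 10.1868 13.7937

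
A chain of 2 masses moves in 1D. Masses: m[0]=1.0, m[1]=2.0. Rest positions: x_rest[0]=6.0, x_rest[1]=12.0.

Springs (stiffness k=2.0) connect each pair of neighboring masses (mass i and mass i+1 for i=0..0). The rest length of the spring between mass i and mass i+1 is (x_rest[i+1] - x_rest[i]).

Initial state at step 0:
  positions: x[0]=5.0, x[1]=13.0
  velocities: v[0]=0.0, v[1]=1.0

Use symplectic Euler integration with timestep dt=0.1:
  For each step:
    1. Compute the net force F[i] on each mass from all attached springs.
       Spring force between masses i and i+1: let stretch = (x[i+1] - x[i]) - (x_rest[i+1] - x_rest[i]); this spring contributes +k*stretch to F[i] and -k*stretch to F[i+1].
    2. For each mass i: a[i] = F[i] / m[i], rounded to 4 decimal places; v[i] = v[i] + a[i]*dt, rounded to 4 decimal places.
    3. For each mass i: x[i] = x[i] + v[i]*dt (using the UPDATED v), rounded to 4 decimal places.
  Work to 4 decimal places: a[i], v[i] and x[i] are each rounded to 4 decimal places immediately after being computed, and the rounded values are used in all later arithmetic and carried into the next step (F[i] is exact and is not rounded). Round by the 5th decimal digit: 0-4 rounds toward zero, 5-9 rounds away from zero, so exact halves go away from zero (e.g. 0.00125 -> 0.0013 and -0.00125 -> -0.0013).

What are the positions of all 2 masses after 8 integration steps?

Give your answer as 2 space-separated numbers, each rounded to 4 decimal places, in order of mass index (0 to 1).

Step 0: x=[5.0000 13.0000] v=[0.0000 1.0000]
Step 1: x=[5.0400 13.0800] v=[0.4000 0.8000]
Step 2: x=[5.1208 13.1396] v=[0.8080 0.5960]
Step 3: x=[5.2420 13.1790] v=[1.2118 0.3941]
Step 4: x=[5.4019 13.1990] v=[1.5992 0.2004]
Step 5: x=[5.5978 13.2011] v=[1.9586 0.0207]
Step 6: x=[5.8257 13.1871] v=[2.2793 -0.1396]
Step 7: x=[6.0809 13.1595] v=[2.5516 -0.2757]
Step 8: x=[6.3576 13.1211] v=[2.7673 -0.3836]

Answer: 6.3576 13.1211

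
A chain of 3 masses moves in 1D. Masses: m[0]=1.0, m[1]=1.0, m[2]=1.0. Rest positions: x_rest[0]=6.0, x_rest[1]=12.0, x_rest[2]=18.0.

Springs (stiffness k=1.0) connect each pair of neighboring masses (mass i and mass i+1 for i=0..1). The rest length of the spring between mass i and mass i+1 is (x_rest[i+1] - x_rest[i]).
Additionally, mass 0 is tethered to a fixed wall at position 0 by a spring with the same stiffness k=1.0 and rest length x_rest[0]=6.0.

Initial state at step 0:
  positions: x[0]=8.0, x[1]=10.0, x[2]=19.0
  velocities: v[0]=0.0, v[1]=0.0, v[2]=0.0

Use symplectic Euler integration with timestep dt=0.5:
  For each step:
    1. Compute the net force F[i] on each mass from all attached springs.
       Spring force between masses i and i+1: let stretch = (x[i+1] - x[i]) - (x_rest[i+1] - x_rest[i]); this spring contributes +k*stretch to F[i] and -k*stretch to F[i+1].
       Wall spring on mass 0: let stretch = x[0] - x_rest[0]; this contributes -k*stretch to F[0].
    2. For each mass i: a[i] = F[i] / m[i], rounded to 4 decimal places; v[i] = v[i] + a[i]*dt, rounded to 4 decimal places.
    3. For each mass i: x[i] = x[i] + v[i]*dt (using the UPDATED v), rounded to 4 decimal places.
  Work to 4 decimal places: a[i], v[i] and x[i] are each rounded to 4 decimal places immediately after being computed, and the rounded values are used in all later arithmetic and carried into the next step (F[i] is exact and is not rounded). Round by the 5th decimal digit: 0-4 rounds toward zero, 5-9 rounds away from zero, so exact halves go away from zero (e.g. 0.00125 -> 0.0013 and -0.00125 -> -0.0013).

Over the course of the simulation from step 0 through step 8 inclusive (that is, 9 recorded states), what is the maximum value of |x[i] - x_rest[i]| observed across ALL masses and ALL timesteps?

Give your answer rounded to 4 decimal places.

Step 0: x=[8.0000 10.0000 19.0000] v=[0.0000 0.0000 0.0000]
Step 1: x=[6.5000 11.7500 18.2500] v=[-3.0000 3.5000 -1.5000]
Step 2: x=[4.6875 13.8125 17.3750] v=[-3.6250 4.1250 -1.7500]
Step 3: x=[3.9844 14.4844 17.1094] v=[-1.4063 1.3438 -0.5313]
Step 4: x=[4.9102 13.1876 17.6875] v=[1.8515 -2.5937 1.1562]
Step 5: x=[6.6778 10.9464 18.6407] v=[3.5351 -4.4825 1.9063]
Step 6: x=[7.8431 9.5616 19.1703] v=[2.3305 -2.7697 1.0592]
Step 7: x=[7.4772 10.1493 18.7977] v=[-0.7318 1.1754 -0.7452]
Step 8: x=[5.9100 12.2311 17.7630] v=[-3.1344 4.1636 -2.0694]
Max displacement = 2.4844

Answer: 2.4844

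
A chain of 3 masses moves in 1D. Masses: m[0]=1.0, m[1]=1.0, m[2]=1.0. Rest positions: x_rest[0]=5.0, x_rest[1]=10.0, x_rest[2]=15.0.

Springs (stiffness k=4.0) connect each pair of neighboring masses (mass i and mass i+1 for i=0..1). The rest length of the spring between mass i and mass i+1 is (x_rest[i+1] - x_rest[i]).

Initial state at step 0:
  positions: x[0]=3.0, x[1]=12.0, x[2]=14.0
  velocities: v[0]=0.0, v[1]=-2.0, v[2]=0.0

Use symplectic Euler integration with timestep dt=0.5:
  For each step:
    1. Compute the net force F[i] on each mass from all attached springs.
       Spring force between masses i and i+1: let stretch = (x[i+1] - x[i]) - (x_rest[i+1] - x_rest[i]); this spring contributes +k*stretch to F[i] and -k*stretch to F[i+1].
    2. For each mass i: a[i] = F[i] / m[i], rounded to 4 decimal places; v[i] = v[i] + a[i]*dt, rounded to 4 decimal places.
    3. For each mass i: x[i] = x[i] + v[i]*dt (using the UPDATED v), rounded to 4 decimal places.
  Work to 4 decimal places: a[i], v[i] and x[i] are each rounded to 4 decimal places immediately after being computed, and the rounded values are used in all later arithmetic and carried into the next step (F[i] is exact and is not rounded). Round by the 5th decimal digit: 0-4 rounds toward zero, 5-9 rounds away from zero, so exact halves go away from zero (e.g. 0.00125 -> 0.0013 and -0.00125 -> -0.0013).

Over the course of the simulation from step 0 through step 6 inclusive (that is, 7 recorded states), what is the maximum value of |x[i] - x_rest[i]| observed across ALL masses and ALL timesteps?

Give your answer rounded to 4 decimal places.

Answer: 7.0000

Derivation:
Step 0: x=[3.0000 12.0000 14.0000] v=[0.0000 -2.0000 0.0000]
Step 1: x=[7.0000 4.0000 17.0000] v=[8.0000 -16.0000 6.0000]
Step 2: x=[3.0000 12.0000 12.0000] v=[-8.0000 16.0000 -10.0000]
Step 3: x=[3.0000 11.0000 12.0000] v=[0.0000 -2.0000 0.0000]
Step 4: x=[6.0000 3.0000 16.0000] v=[6.0000 -16.0000 8.0000]
Step 5: x=[1.0000 11.0000 12.0000] v=[-10.0000 16.0000 -8.0000]
Step 6: x=[1.0000 10.0000 12.0000] v=[0.0000 -2.0000 0.0000]
Max displacement = 7.0000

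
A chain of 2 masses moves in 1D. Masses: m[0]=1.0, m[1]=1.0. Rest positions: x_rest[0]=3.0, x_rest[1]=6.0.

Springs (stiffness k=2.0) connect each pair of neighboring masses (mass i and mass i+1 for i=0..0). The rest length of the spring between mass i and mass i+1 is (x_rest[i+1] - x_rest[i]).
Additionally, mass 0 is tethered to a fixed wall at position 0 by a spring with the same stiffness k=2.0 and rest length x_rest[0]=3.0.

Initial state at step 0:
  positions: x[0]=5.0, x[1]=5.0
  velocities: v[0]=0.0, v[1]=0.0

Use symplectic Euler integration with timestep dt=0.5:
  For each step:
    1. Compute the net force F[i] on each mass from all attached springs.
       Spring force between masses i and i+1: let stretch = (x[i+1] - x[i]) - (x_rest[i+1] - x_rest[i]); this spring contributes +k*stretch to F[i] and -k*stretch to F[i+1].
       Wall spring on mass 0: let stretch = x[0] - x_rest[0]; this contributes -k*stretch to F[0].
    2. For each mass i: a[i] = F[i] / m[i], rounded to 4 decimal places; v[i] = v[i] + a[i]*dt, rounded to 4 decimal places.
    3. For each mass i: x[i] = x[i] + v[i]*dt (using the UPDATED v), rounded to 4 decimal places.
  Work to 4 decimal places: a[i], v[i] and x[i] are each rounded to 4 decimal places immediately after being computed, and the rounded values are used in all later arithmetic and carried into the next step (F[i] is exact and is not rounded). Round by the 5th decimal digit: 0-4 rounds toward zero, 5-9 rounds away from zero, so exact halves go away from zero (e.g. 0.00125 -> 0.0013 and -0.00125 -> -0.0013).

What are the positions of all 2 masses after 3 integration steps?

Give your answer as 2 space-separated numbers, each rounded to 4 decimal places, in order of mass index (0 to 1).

Answer: 2.0000 6.6250

Derivation:
Step 0: x=[5.0000 5.0000] v=[0.0000 0.0000]
Step 1: x=[2.5000 6.5000] v=[-5.0000 3.0000]
Step 2: x=[0.7500 7.5000] v=[-3.5000 2.0000]
Step 3: x=[2.0000 6.6250] v=[2.5000 -1.7500]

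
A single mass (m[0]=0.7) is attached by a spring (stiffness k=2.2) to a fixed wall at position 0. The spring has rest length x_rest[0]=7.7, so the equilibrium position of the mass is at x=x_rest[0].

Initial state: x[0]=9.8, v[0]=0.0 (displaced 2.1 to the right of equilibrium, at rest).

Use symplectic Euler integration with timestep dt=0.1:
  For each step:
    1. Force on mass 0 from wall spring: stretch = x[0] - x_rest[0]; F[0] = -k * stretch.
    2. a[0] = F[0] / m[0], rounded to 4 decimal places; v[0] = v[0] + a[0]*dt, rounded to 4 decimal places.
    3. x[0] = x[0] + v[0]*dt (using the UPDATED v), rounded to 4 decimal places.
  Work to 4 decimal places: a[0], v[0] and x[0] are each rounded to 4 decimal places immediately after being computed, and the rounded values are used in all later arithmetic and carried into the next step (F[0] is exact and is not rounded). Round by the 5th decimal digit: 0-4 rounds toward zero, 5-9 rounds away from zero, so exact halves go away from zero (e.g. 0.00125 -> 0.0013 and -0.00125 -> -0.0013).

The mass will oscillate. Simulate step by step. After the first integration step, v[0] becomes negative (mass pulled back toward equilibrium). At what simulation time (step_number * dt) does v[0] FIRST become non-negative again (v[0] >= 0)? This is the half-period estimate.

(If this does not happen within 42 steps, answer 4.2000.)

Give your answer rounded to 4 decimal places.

Step 0: x=[9.8000] v=[0.0000]
Step 1: x=[9.7340] v=[-0.6600]
Step 2: x=[9.6041] v=[-1.2993]
Step 3: x=[9.4143] v=[-1.8977]
Step 4: x=[9.1707] v=[-2.4365]
Step 5: x=[8.8808] v=[-2.8987]
Step 6: x=[8.5538] v=[-3.2698]
Step 7: x=[8.2000] v=[-3.5381]
Step 8: x=[7.8305] v=[-3.6952]
Step 9: x=[7.4569] v=[-3.7362]
Step 10: x=[7.0909] v=[-3.6598]
Step 11: x=[6.7441] v=[-3.4684]
Step 12: x=[6.4273] v=[-3.1680]
Step 13: x=[6.1505] v=[-2.7680]
Step 14: x=[5.9224] v=[-2.2810]
Step 15: x=[5.7502] v=[-1.7223]
Step 16: x=[5.6393] v=[-1.1095]
Step 17: x=[5.5931] v=[-0.4619]
Step 18: x=[5.6131] v=[0.2003]
First v>=0 after going negative at step 18, time=1.8000

Answer: 1.8000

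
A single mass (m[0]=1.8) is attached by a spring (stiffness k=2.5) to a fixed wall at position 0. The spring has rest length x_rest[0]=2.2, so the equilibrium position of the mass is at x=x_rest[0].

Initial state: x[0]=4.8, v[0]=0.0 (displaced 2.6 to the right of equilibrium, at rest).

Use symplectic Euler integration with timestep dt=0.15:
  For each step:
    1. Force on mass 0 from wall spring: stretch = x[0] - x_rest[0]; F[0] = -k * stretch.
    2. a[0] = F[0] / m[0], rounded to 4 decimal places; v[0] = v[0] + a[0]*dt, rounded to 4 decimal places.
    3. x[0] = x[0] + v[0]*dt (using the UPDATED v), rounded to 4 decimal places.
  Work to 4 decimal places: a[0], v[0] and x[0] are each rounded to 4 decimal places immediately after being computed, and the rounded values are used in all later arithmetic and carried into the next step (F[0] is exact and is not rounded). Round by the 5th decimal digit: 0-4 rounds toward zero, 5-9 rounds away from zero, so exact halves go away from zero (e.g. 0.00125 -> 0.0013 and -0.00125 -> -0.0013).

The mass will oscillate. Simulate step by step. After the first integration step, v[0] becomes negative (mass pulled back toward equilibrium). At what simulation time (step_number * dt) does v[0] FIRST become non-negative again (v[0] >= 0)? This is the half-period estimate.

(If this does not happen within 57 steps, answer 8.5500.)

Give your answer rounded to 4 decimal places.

Step 0: x=[4.8000] v=[0.0000]
Step 1: x=[4.7187] v=[-0.5417]
Step 2: x=[4.5587] v=[-1.0664]
Step 3: x=[4.3250] v=[-1.5578]
Step 4: x=[4.0249] v=[-2.0005]
Step 5: x=[3.6678] v=[-2.3807]
Step 6: x=[3.2648] v=[-2.6865]
Step 7: x=[2.8286] v=[-2.9083]
Step 8: x=[2.3727] v=[-3.0393]
Step 9: x=[1.9114] v=[-3.0753]
Step 10: x=[1.4591] v=[-3.0152]
Step 11: x=[1.0300] v=[-2.8609]
Step 12: x=[0.6374] v=[-2.6172]
Step 13: x=[0.2936] v=[-2.2917]
Step 14: x=[0.0094] v=[-1.8945]
Step 15: x=[-0.2063] v=[-1.4381]
Step 16: x=[-0.3468] v=[-0.9368]
Step 17: x=[-0.4077] v=[-0.4062]
Step 18: x=[-0.3871] v=[0.1371]
First v>=0 after going negative at step 18, time=2.7000

Answer: 2.7000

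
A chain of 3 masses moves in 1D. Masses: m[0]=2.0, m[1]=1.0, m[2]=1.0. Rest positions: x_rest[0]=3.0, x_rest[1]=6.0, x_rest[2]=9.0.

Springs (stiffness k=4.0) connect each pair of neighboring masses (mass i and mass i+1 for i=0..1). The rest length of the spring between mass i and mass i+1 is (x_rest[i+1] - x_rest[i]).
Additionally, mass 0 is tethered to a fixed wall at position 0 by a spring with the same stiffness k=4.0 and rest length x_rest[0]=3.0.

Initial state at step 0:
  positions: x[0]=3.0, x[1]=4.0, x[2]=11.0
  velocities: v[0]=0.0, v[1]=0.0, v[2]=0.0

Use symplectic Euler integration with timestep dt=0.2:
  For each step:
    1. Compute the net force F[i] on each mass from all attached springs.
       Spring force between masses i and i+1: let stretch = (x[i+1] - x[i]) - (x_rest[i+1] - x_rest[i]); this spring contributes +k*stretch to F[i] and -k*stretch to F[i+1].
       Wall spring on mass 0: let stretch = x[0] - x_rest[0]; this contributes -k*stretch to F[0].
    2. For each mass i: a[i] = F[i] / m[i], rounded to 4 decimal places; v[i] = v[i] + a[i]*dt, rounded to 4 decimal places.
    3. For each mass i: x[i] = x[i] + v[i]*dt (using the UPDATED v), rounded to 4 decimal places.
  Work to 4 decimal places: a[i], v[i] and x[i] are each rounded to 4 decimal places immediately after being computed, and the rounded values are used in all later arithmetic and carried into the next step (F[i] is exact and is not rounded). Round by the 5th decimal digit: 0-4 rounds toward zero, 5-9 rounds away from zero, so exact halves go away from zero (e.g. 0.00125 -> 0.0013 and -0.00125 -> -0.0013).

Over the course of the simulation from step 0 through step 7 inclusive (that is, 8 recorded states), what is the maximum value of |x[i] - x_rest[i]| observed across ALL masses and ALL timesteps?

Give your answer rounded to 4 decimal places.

Step 0: x=[3.0000 4.0000 11.0000] v=[0.0000 0.0000 0.0000]
Step 1: x=[2.8400 4.9600 10.3600] v=[-0.8000 4.8000 -3.2000]
Step 2: x=[2.6224 6.4448 9.3360] v=[-1.0880 7.4240 -5.1200]
Step 3: x=[2.5008 7.7806 8.3294] v=[-0.6080 6.6790 -5.0330]
Step 4: x=[2.6015 8.3594 7.7150] v=[0.5036 2.8942 -3.0720]
Step 5: x=[2.9547 7.9139 7.6837] v=[1.7662 -2.2276 -0.1565]
Step 6: x=[3.4683 6.6381 8.1692] v=[2.5680 -6.3791 2.4277]
Step 7: x=[3.9580 5.1001 8.8898] v=[2.4486 -7.6901 3.6028]
Max displacement = 2.3594

Answer: 2.3594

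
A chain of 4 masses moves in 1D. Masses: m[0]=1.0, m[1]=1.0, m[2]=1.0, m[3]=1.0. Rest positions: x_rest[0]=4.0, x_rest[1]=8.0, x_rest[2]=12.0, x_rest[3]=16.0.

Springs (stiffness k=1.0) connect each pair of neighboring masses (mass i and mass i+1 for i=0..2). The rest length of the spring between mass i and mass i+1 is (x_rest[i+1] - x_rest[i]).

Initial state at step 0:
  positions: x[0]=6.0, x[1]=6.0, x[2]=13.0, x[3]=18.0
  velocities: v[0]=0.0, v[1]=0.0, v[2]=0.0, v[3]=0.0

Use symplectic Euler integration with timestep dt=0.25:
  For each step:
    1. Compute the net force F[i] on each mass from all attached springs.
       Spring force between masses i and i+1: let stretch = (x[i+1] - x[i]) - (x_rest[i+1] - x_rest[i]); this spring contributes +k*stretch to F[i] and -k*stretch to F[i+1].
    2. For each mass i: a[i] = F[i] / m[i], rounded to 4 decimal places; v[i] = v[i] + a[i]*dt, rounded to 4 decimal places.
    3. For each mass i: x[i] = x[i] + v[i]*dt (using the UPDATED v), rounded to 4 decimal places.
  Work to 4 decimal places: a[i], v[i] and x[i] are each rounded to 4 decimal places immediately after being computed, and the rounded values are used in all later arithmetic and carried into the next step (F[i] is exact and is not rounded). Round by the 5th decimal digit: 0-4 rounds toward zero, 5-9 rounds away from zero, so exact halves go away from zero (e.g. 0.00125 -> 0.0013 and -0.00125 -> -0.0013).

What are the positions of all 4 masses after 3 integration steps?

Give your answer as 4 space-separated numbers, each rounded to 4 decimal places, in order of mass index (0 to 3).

Answer: 4.7073 8.2493 12.4353 17.6082

Derivation:
Step 0: x=[6.0000 6.0000 13.0000 18.0000] v=[0.0000 0.0000 0.0000 0.0000]
Step 1: x=[5.7500 6.4375 12.8750 17.9375] v=[-1.0000 1.7500 -0.5000 -0.2500]
Step 2: x=[5.2930 7.2344 12.6641 17.8086] v=[-1.8281 3.1875 -0.8438 -0.5156]
Step 3: x=[4.7073 8.2493 12.4353 17.6082] v=[-2.3428 4.0596 -0.9151 -0.8017]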